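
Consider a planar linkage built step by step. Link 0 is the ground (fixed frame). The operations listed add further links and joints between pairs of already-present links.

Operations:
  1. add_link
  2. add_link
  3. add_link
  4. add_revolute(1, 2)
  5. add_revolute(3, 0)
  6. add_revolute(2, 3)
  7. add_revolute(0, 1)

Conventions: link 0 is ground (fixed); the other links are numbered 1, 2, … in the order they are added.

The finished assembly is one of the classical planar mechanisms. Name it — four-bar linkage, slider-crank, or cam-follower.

links: 4 (incl. ground); joints: 4 revolute, 0 prismatic, 0 higher (cam) pair, forming one closed loop
4 links in a single 4R loop → four-bar linkage

four-bar linkage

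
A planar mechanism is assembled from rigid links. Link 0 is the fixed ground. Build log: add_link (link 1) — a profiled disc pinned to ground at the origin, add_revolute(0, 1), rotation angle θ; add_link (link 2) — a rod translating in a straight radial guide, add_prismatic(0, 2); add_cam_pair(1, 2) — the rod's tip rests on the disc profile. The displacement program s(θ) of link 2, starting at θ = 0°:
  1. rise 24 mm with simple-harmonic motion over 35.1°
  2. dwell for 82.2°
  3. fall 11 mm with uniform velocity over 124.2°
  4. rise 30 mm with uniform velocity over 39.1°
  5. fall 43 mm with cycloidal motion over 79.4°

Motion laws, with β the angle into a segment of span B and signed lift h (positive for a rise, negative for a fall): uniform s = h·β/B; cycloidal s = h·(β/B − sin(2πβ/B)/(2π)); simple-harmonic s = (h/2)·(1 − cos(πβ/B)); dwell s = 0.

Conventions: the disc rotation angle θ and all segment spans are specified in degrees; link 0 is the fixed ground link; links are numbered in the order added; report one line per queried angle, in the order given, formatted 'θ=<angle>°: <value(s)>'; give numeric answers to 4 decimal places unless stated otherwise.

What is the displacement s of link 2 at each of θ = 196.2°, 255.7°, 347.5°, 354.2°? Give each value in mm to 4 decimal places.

seg 1 [0°–35.1°] simple-harmonic, h=24: full span → s += 24 → s = 24.0000
seg 2 [35.1°–117.3°] dwell: s stays 24.0000
seg 3 [117.3°–241.5°] uniform, h=-11: θ=196.2° here. β=78.9, B=124.2. -11·78.9/124.2 = -6.9879 → s = 17.0121
seg 3 [117.3°–241.5°] uniform, h=-11: full span → s += -11 → s = 13.0000
seg 4 [241.5°–280.6°] uniform, h=30: θ=255.7° here. β=14.2, B=39.1. 30·14.2/39.1 = 10.8951 → s = 23.8951
seg 4 [241.5°–280.6°] uniform, h=30: full span → s += 30 → s = 43.0000
seg 5 [280.6°–360°] cycloidal, h=-43: θ=347.5° here. β=66.9, B=79.4. -43·(0.8426 − sin(2π·0.8426)/(2π)) = -41.9488 → s = 1.0512
seg 5 [280.6°–360°] cycloidal, h=-43: θ=354.2° here. β=73.6, B=79.4. -43·(0.9270 − sin(2π·0.9270)/(2π)) = -42.8909 → s = 0.1091

θ=196.2°: 17.0121
θ=255.7°: 23.8951
θ=347.5°: 1.0512
θ=354.2°: 0.1091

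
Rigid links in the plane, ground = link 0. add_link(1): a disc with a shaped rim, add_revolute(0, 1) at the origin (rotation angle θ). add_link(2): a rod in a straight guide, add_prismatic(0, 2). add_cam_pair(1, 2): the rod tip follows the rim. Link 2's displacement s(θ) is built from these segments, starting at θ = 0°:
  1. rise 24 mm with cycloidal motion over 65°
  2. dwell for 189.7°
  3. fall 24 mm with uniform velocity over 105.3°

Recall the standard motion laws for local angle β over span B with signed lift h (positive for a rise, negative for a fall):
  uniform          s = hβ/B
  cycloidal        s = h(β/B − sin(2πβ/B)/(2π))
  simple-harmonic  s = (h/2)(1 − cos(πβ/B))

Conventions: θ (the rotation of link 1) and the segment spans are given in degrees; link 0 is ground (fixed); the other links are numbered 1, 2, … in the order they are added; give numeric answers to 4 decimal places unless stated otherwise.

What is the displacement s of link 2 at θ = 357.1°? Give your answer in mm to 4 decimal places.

segment 1 (0° to 65°, cycloidal, h = 24) is passed completely: s = 0.0000 + (24) = 24.0000
segment 2 (65° to 254.7°, dwell): s unchanged at 24.0000
θ = 357.1° falls in segment 3 (254.7° to 360°, uniform, h = -24): β = 357.1 − 254.7 = 102.4°, B = 105.3°; Δs = -24·102.4/105.3 = -23.3390; s = 24.0000 − 23.3390 = 0.6610

0.6610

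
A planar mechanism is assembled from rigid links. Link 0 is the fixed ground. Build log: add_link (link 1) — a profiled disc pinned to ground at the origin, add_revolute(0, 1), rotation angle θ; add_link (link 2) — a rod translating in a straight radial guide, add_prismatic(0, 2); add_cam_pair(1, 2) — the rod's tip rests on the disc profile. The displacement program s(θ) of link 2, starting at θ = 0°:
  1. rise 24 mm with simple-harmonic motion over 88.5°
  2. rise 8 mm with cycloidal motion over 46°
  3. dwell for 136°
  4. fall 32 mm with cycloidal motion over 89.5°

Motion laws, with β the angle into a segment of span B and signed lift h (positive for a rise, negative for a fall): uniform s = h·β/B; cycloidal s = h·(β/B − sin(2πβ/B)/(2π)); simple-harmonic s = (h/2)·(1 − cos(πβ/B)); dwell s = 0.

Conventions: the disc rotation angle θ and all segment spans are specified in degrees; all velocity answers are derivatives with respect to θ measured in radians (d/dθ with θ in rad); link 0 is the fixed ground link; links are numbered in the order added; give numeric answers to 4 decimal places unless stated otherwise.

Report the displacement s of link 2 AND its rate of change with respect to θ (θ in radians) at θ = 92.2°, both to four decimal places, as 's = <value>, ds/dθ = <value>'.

seg 1 [0°–88.5°] simple-harmonic, h=24: full span → s += 24 → s = 24.0000
seg 2 [88.5°–134.5°] cycloidal, h=8: θ=92.2° here. β=3.7, B=46. 8·(0.0804 − sin(2π·0.0804)/(2π)) = 0.0270 → s = 24.0270
velocity in seg [88.5°–134.5°] (cycloidal), θ in radians: β = 3.7° = 0.0646 rad, B = 46° = 0.8029 rad; ds/dθ = (h/B)(1 − cos(2πβ/B)) = (8/0.8029)(1 − cos(2π·0.0804)) = 1.245686 mm/rad

s = 24.0270, ds/dθ = 1.2457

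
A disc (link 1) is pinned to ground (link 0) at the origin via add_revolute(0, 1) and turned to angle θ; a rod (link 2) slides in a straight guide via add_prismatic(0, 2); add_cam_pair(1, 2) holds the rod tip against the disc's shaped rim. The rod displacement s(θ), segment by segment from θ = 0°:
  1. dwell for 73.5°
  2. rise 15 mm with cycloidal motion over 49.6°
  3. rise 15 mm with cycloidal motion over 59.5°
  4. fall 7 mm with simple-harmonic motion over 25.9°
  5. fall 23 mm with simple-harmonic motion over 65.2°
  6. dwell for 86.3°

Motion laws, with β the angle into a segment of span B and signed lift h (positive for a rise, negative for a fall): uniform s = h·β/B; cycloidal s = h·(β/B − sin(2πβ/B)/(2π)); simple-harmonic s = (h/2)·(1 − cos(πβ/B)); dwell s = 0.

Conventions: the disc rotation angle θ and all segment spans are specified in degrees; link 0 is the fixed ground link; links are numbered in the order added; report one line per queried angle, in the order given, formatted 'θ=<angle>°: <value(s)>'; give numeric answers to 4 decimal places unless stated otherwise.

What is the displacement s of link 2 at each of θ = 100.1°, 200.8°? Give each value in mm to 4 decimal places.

segment 1 (0° to 73.5°, dwell): s unchanged at 0.0000
θ = 100.1° falls in segment 2 (73.5° to 123.1°, cycloidal, h = 15): β = 100.1 − 73.5 = 26.6°, B = 49.6°; Δs = 15·(0.5363 − sin(2π·0.5363)/(2π)) = 8.5840; s = 0.0000 + 8.5840 = 8.5840
segment 2 (73.5° to 123.1°, cycloidal, h = 15) is passed completely: s = 0.0000 + (15) = 15.0000
segment 3 (123.1° to 182.6°, cycloidal, h = 15) is passed completely: s = 15.0000 + (15) = 30.0000
θ = 200.8° falls in segment 4 (182.6° to 208.5°, simple-harmonic, h = -7): β = 200.8 − 182.6 = 18.2°, B = 25.9°; Δs = -7/2·(1 − cos(π·0.7027)) = -5.5812; s = 30.0000 − 5.5812 = 24.4188

θ=100.1°: 8.5840
θ=200.8°: 24.4188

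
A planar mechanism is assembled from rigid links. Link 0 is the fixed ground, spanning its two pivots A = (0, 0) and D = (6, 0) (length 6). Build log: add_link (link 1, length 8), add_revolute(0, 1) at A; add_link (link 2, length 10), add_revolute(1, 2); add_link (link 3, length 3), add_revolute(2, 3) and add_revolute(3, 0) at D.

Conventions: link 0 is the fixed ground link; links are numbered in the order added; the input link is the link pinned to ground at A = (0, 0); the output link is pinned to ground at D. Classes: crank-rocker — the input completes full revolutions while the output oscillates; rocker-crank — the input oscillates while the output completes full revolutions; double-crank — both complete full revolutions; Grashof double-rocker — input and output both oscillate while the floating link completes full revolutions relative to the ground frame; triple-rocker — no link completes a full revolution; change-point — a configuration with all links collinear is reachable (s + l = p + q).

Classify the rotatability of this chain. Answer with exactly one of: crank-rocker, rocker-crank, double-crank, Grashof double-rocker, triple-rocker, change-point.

lengths: ground=6, input=8, coupler=10, output=3
sorted: s=3 (shortest), l=10 (longest), p+q=14
s + l = 13 vs p + q = 14
s + l < p + q (Grashof) with shortest = output link → rocker-crank

rocker-crank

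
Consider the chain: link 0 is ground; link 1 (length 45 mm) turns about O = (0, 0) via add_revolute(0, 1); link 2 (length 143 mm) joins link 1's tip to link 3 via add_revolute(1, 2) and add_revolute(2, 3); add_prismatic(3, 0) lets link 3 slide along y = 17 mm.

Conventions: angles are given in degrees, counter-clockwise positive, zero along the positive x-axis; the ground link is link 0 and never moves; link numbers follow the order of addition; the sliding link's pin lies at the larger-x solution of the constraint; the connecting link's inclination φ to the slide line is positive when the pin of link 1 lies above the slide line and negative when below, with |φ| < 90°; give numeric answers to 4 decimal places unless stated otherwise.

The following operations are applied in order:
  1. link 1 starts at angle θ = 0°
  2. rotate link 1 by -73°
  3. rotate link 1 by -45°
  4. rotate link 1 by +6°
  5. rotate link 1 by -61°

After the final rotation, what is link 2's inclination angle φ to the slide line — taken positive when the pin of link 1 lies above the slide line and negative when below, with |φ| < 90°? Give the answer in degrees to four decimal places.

geometry: r = 45 mm, L = 143 mm, e = 17 mm; θ starts at 0°
rotate link 1 by -73°: θ ← 0° -73° = -73°
rotate link 1 by -45°: θ ← -73° -45° = -118°
rotate link 1 by +6°: θ ← -118° +6° = -112°
rotate link 1 by -61°: θ ← -112° -61° = -173°
h = r sin θ − e = -5.484120 − 17 = -22.484120
sin φ = h / L = -22.484120 / 143 = -0.15723161
φ = arcsin(-0.15723161) = -9.046245°

-9.0462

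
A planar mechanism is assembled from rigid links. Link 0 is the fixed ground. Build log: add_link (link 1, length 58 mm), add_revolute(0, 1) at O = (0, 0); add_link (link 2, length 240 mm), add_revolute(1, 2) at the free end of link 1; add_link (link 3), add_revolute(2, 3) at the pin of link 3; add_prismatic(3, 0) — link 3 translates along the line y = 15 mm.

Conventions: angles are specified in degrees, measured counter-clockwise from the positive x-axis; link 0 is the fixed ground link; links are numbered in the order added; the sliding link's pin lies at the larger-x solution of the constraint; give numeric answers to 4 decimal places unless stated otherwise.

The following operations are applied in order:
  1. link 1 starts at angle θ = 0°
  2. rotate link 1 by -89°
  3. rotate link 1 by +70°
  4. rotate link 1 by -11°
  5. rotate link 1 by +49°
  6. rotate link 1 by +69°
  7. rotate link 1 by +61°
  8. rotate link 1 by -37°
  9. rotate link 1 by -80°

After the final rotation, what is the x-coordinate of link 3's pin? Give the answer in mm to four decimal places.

geometry: r = 58 mm, L = 240 mm, e = 15 mm; θ starts at 0°
rotate link 1 by -89°: θ ← 0° -89° = -89°
rotate link 1 by +70°: θ ← -89° +70° = -19°
rotate link 1 by -11°: θ ← -19° -11° = -30°
rotate link 1 by +49°: θ ← -30° +49° = 19°
rotate link 1 by +69°: θ ← 19° +69° = 88°
rotate link 1 by +61°: θ ← 88° +61° = 149°
rotate link 1 by -37°: θ ← 149° -37° = 112°
rotate link 1 by -80°: θ ← 112° -80° = 32°
crank pin P = (r cos θ, r sin θ) = (49.186790, 30.735317)
h = r sin θ − e = 30.735317 − 15 = 15.735317
x = r cos θ + √(L² − h²) = 49.186790 + 239.483611 = 288.670400

288.6704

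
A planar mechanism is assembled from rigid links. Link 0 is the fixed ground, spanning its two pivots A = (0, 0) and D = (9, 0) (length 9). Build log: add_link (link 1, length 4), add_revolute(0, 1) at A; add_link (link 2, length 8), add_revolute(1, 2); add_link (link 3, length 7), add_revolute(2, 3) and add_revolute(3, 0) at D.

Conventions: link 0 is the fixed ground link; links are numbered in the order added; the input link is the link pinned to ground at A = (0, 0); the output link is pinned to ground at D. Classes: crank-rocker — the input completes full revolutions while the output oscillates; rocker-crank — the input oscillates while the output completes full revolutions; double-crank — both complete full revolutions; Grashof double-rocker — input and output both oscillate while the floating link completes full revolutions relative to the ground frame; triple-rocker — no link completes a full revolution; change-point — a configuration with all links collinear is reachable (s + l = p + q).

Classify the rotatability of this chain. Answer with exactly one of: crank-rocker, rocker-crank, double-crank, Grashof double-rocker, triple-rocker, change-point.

lengths: ground=9, input=4, coupler=8, output=7
sorted: s=4 (shortest), l=9 (longest), p+q=15
s + l = 13 vs p + q = 15
s + l < p + q (Grashof) with shortest = input link → crank-rocker

crank-rocker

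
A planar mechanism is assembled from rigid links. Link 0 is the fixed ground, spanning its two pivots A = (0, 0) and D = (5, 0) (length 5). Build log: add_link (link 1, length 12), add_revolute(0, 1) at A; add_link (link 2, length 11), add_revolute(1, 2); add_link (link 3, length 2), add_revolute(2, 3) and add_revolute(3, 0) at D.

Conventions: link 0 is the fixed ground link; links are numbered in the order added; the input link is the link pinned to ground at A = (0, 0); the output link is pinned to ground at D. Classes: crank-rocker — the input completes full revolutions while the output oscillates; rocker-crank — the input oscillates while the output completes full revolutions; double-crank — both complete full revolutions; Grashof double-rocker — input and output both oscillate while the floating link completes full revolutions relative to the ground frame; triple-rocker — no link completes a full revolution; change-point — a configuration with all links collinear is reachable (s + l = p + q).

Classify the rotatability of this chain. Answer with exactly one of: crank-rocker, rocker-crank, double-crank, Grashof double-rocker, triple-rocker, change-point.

lengths: ground=5, input=12, coupler=11, output=2
sorted: s=2 (shortest), l=12 (longest), p+q=16
s + l = 14 vs p + q = 16
s + l < p + q (Grashof) with shortest = output link → rocker-crank

rocker-crank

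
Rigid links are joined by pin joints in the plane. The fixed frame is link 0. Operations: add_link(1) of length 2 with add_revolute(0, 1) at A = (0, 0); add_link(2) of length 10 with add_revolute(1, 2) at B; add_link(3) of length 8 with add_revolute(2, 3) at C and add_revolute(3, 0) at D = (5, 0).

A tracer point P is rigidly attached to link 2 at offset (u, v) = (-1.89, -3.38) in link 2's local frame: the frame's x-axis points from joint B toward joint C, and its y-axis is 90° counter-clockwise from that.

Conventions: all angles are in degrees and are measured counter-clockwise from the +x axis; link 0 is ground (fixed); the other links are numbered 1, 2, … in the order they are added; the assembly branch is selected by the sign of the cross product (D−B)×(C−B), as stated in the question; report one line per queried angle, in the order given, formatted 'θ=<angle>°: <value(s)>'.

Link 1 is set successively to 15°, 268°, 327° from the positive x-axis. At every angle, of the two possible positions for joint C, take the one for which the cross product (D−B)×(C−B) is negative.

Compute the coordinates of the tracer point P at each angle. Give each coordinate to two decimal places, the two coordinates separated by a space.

A=(0,0), D=(5.00,0)
θ=15°: B = A + 2.00·(cos15°, sin15°) = (1.9319, 0.5176)
θ=15°: |BD| = 3.1115
θ=15°: circle(B,10.00) ∩ circle(D,8.00): a=7.3407, h=6.7907
θ=15°:   candidates: C₊=(10.3000,5.9925) cross=21.129; C₋=(8.0406,-7.3997) cross=-21.129
θ=15°:   branch - wants cross < 0 → take C=(8.0406,-7.3997) (cross=-21.129)
θ=15°: ex = (C−B)/|BC| = (0.6109,-0.7917); ey = (0.7917,0.6109)
θ=15°: P = B + -1.89·ex + -3.38·ey = (-1.8987,-0.0507)
θ=268°: B = A + 2.00·(cos268°, sin268°) = (-0.0698, -1.9988)
θ=268°: |BD| = 5.4496
θ=268°: circle(B,10.00) ∩ circle(D,8.00): a=6.0278, h=7.9791
θ=268°:   candidates: C₊=(2.6114,7.6351) cross=43.483; C₋=(8.4645,-7.2109) cross=-43.483
θ=268°:   branch - wants cross < 0 → take C=(8.4645,-7.2109) (cross=-43.483)
θ=268°: ex = (C−B)/|BC| = (0.8534,-0.5212); ey = (0.5212,0.8534)
θ=268°: P = B + -1.89·ex + -3.38·ey = (-3.4445,-3.8983)
θ=327°: B = A + 2.00·(cos327°, sin327°) = (1.6773, -1.0893)
θ=327°: |BD| = 3.4967
θ=327°: circle(B,10.00) ∩ circle(D,8.00): a=6.8961, h=7.2418
θ=327°:   candidates: C₊=(5.9743,7.9404) cross=25.322; C₋=(10.4863,-5.8225) cross=-25.322
θ=327°:   branch - wants cross < 0 → take C=(10.4863,-5.8225) (cross=-25.322)
θ=327°: ex = (C−B)/|BC| = (0.8809,-0.4733); ey = (0.4733,0.8809)
θ=327°: P = B + -1.89·ex + -3.38·ey = (-1.5874,-3.1721)

θ=15°: -1.90 -0.05
θ=268°: -3.44 -3.90
θ=327°: -1.59 -3.17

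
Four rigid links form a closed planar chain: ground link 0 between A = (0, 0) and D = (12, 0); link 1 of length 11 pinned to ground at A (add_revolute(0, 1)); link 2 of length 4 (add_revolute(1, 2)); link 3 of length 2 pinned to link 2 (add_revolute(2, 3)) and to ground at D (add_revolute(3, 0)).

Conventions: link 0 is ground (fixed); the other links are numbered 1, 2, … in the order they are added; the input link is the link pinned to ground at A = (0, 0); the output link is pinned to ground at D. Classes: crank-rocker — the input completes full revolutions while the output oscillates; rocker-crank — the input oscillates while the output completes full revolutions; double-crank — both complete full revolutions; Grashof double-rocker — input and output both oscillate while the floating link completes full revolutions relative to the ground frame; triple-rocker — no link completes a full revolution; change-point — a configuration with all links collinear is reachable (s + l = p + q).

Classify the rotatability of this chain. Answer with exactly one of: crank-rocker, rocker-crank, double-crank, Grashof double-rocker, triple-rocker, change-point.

lengths: ground=12, input=11, coupler=4, output=2
sorted: s=2 (shortest), l=12 (longest), p+q=15
s + l = 14 vs p + q = 15
s + l < p + q (Grashof) with shortest = output link → rocker-crank

rocker-crank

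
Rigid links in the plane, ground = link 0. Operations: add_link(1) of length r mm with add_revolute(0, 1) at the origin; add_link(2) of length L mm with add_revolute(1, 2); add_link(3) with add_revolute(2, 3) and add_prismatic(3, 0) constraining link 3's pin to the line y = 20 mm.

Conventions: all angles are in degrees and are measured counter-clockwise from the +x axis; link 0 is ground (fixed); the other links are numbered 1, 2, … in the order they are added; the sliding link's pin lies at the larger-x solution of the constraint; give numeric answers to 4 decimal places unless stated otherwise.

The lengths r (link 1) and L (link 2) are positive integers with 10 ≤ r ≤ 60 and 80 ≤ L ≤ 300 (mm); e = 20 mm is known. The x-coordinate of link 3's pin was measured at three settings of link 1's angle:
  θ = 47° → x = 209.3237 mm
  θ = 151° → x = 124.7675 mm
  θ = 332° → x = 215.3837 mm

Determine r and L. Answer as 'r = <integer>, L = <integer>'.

constraint per measurement: (x − r cos θ)² + (r sin θ − e)² = L²
subtracting the θ₁ and θ₂ equations cancels the r² and L² terms:
r = (x₁² − x₂²) / (2[(x₁cos θ₁ + e sin θ₁) − (x₂cos θ₂ + e sin θ₂)]) = 55.0000 → r = 55
L² = (x₁ − r cos θ₁)² + (r sin θ₁ − e)² = 29929.0070 → L = 173.0000 → L = 173
check at θ₃=332°: x = 215.3837 (printed 215.3837) ✓

r = 55, L = 173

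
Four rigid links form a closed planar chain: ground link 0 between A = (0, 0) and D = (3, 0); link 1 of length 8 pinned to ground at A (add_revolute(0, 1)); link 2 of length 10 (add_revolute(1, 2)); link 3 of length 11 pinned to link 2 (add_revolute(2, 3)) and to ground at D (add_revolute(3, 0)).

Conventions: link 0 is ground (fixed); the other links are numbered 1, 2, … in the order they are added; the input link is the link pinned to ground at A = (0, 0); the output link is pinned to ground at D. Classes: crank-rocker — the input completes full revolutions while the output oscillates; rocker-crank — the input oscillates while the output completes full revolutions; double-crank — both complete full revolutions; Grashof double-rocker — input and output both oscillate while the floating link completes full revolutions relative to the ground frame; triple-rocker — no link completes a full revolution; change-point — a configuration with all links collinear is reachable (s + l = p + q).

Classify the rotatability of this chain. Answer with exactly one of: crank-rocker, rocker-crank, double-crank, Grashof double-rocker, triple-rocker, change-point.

lengths: ground=3, input=8, coupler=10, output=11
sorted: s=3 (shortest), l=11 (longest), p+q=18
s + l = 14 vs p + q = 18
s + l < p + q (Grashof) with shortest = ground link → double-crank

double-crank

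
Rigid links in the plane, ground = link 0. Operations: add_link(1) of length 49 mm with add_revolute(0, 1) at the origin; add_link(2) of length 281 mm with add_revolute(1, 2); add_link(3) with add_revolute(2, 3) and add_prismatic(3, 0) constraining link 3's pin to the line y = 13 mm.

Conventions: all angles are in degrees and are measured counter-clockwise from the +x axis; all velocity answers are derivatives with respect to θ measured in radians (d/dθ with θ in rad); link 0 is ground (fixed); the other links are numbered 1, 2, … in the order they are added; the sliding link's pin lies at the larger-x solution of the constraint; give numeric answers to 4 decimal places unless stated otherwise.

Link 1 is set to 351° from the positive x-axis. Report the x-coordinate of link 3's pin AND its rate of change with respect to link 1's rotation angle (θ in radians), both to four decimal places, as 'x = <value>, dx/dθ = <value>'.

geometry: r = 49 mm, L = 281 mm, e = 13 mm
crank pin P = (r cos θ, r sin θ) = (48.396729, -7.665289)
h = r sin θ − e = -7.665289 − 13 = -20.665289
x = r cos θ + √(L² − h²) = 48.396729 + 280.239087 = 328.635816
dx/dθ = −r sin θ − h·r cos θ/√(L² − h²) (θ in radians; h = -20.665289) = 11.234143

x = 328.6358, dx/dθ = 11.2341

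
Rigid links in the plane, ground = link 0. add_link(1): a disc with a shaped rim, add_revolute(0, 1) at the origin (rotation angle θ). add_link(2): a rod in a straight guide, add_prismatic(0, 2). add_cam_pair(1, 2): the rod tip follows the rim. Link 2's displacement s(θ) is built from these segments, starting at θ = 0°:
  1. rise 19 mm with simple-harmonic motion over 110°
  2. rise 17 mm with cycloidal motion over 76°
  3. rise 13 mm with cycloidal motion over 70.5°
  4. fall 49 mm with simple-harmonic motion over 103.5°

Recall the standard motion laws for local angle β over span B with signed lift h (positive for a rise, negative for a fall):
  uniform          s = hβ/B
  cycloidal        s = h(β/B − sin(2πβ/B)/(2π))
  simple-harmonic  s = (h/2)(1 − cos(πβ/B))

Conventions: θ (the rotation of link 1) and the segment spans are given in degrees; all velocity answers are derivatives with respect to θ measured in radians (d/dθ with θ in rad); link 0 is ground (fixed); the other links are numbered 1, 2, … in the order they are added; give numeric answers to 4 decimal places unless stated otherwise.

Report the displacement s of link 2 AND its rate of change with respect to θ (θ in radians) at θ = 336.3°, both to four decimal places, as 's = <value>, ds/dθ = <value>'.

segment 1 (0° to 110°, simple-harmonic, h = 19) is passed completely: s = 0.0000 + (19) = 19.0000
segment 2 (110° to 186°, cycloidal, h = 17) is passed completely: s = 19.0000 + (17) = 36.0000
segment 3 (186° to 256.5°, cycloidal, h = 13) is passed completely: s = 36.0000 + (13) = 49.0000
θ = 336.3° falls in segment 4 (256.5° to 360°, simple-harmonic, h = -49): β = 336.3 − 256.5 = 79.8°, B = 103.5°; Δs = -49/2·(1 − cos(π·0.7710)) = -42.9293; s = 49.0000 − 42.9293 = 6.0707
velocity in seg [256.5°–360°] (simple-harmonic), θ in radians: β = 79.8° = 1.3928 rad, B = 103.5° = 1.8064 rad; ds/dθ = (πh/(2B)) sin(πβ/B) = (π·(-49)/(2·1.8064)) sin(π·0.7710) = -28.075629 mm/rad

s = 6.0707, ds/dθ = -28.0756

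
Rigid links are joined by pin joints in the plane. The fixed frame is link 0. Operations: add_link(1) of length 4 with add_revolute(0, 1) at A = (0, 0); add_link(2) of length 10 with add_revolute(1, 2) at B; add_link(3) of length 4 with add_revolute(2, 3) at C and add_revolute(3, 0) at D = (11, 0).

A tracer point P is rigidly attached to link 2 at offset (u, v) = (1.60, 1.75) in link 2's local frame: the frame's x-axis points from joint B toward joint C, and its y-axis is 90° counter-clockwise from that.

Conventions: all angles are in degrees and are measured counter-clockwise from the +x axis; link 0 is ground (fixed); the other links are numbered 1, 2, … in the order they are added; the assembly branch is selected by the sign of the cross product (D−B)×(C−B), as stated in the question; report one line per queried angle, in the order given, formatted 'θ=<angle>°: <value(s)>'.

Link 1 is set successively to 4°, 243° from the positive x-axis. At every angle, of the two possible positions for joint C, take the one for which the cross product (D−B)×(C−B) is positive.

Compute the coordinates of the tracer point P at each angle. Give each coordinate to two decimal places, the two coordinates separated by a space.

A=(0,0), D=(11.00,0)
θ=4°: B = A + 4.00·(cos4°, sin4°) = (3.9903, 0.2790)
θ=4°: |BD| = 7.0153
θ=4°: circle(B,10.00) ∩ circle(D,4.00): a=9.4946, h=3.1390
θ=4°:   candidates: C₊=(13.6022,3.0379) cross=22.021; C₋=(13.3525,-3.2351) cross=-22.021
θ=4°:   branch + wants cross > 0 → take C=(13.6022,3.0379) (cross=22.021)
θ=4°: ex = (C−B)/|BC| = (0.9612,0.2759); ey = (-0.2759,0.9612)
θ=4°: P = B + 1.60·ex + 1.75·ey = (5.0454,2.4025)
θ=243°: B = A + 4.00·(cos243°, sin243°) = (-1.8160, -3.5640)
θ=243°: |BD| = 13.3023
θ=243°: circle(B,10.00) ∩ circle(D,4.00): a=9.8085, h=1.9477
θ=243°:   candidates: C₊=(7.1121,0.9404) cross=25.908; C₋=(8.1558,-2.8125) cross=-25.908
θ=243°:   branch + wants cross > 0 → take C=(7.1121,0.9404) (cross=25.908)
θ=243°: ex = (C−B)/|BC| = (0.8928,0.4504); ey = (-0.4504,0.8928)
θ=243°: P = B + 1.60·ex + 1.75·ey = (-1.1757,-1.2809)

θ=4°: 5.05 2.40
θ=243°: -1.18 -1.28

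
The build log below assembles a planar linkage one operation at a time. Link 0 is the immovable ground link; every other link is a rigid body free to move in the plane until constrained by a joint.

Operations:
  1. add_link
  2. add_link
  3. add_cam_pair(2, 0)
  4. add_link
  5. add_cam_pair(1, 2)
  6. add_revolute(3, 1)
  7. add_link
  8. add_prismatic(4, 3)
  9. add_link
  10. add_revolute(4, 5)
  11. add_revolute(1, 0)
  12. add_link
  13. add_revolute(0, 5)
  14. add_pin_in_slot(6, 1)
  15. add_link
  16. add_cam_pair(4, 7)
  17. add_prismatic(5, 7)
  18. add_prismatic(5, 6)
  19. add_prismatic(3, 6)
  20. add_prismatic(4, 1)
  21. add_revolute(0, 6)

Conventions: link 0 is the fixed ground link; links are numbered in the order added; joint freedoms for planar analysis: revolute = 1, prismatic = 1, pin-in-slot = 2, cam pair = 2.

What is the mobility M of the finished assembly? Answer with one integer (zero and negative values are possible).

(L,J1,J2)=(1,0,0); link0 fixed
link1: (2,0,0)
link2: (3,0,0)
C 2-0 [J2]: (3,0,1)
link3: (4,0,1)
C 1-2 [J2]: (4,0,2)
R 3-1 [J1]: (4,1,2)
link4: (5,1,2)
P 4-3 [J1]: (5,2,2)
link5: (6,2,2)
R 4-5 [J1]: (6,3,2)
R 1-0 [J1]: (6,4,2)
link6: (7,4,2)
R 0-5 [J1]: (7,5,2)
PS 6-1 [J2]: (7,5,3)
link7: (8,5,3)
C 4-7 [J2]: (8,5,4)
P 5-7 [J1]: (8,6,4)
P 5-6 [J1]: (8,7,4)
P 3-6 [J1]: (8,8,4)
P 4-1 [J1]: (8,9,4)
R 0-6 [J1]: (8,10,4)
Grübler: 3·7 − 2·10 − 4 = -3

M = -3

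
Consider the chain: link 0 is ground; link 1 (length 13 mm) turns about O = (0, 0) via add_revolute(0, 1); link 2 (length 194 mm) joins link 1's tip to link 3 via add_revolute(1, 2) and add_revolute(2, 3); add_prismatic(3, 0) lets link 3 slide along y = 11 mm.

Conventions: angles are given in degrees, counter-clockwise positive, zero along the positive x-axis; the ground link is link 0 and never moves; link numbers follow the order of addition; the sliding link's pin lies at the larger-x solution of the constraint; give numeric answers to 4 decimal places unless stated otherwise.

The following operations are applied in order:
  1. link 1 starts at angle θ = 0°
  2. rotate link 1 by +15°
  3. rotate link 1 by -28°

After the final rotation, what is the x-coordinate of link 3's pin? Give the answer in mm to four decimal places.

geometry: r = 13 mm, L = 194 mm, e = 11 mm; θ starts at 0°
rotate link 1 by +15°: θ ← 0° +15° = 15°
rotate link 1 by -28°: θ ← 15° -28° = -13°
crank pin P = (r cos θ, r sin θ) = (12.666811, -2.924364)
h = r sin θ − e = -2.924364 − 11 = -13.924364
x = r cos θ + √(L² − h²) = 12.666811 + 193.499644 = 206.166454

206.1665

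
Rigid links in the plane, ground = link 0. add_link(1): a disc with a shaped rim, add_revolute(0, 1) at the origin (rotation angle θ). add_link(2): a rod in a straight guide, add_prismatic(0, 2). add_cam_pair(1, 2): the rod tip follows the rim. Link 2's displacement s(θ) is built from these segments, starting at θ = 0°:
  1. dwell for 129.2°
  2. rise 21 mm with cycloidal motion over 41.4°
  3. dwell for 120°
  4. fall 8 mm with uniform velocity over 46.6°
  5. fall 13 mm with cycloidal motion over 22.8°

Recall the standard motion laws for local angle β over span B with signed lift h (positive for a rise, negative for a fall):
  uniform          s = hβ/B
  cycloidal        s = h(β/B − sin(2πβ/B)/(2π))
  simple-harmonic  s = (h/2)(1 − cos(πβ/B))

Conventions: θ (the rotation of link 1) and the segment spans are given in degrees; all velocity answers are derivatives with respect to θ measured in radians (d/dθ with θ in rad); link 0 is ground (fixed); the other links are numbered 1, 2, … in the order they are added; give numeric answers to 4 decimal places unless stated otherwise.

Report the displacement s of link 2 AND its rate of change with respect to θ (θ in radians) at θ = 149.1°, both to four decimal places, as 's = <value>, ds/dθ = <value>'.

segment 1 (0° to 129.2°, dwell): s unchanged at 0.0000
θ = 149.1° falls in segment 2 (129.2° to 170.6°, cycloidal, h = 21): β = 149.1 − 129.2 = 19.9°, B = 41.4°; Δs = 21·(0.4807 − sin(2π·0.4807)/(2π)) = 9.6894; s = 0.0000 + 9.6894 = 9.6894
velocity in seg [129.2°–170.6°] (cycloidal), θ in radians: β = 19.9° = 0.3473 rad, B = 41.4° = 0.7226 rad; ds/dθ = (h/B)(1 − cos(2πβ/B)) = (21/0.7226)(1 − cos(2π·0.4807)) = 57.912201 mm/rad

s = 9.6894, ds/dθ = 57.9122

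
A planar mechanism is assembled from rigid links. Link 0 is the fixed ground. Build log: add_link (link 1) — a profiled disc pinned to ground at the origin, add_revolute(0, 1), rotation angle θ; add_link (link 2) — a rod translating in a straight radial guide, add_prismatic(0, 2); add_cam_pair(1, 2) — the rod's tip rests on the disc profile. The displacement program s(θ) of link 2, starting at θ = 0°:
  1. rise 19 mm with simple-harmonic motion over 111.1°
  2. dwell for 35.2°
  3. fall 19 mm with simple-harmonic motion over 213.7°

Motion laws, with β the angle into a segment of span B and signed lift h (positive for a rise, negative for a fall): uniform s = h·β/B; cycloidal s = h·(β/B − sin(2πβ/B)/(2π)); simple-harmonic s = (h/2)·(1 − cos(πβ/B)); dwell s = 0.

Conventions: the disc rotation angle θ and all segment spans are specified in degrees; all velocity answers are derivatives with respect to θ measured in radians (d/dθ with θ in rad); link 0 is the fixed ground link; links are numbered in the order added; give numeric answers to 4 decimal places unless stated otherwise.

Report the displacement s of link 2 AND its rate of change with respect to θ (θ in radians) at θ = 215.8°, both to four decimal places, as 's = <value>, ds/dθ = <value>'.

seg 1 [0°–111.1°] simple-harmonic, h=19: full span → s += 19 → s = 19.0000
seg 2 [111.1°–146.3°] dwell: s stays 19.0000
seg 3 [146.3°–360°] simple-harmonic, h=-19: θ=215.8° here. β=69.5, B=213.7. -19/2·(1 − cos(π·0.3252)) = -4.5419 → s = 14.4581
velocity in seg [146.3°–360°] (simple-harmonic), θ in radians: β = 69.5° = 1.2130 rad, B = 213.7° = 3.7298 rad; ds/dθ = (πh/(2B)) sin(πβ/B) = (π·(-19)/(2·3.7298)) sin(π·0.3252) = -6.825635 mm/rad

s = 14.4581, ds/dθ = -6.8256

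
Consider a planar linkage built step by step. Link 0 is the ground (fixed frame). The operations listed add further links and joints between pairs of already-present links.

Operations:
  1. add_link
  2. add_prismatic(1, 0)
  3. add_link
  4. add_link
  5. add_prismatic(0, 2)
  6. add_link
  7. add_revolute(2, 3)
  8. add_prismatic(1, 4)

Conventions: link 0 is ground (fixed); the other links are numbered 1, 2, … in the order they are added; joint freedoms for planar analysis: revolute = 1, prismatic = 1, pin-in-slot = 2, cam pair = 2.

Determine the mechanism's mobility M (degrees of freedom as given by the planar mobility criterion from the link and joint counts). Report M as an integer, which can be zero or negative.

(L,J1,J2)=(1,0,0); link0 fixed
link1: (2,0,0)
P 1-0 [J1]: (2,1,0)
link2: (3,1,0)
link3: (4,1,0)
P 0-2 [J1]: (4,2,0)
link4: (5,2,0)
R 2-3 [J1]: (5,3,0)
P 1-4 [J1]: (5,4,0)
Grübler: 3·4 − 2·4 − 0 = 4

M = 4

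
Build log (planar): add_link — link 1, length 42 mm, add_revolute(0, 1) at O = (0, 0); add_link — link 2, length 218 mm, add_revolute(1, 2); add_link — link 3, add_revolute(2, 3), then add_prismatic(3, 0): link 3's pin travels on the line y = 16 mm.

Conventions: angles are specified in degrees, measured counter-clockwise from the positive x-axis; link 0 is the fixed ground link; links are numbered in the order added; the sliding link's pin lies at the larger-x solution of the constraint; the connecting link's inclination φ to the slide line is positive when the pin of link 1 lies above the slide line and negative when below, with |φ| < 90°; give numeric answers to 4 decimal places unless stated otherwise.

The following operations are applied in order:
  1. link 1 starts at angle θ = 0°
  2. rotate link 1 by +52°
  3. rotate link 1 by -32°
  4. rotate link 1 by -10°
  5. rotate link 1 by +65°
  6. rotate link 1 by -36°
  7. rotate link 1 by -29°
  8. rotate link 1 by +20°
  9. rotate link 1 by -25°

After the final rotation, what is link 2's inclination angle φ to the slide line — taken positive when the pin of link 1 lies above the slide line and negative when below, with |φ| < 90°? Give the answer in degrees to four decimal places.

geometry: r = 42 mm, L = 218 mm, e = 16 mm; θ starts at 0°
rotate link 1 by +52°: θ ← 0° +52° = 52°
rotate link 1 by -32°: θ ← 52° -32° = 20°
rotate link 1 by -10°: θ ← 20° -10° = 10°
rotate link 1 by +65°: θ ← 10° +65° = 75°
rotate link 1 by -36°: θ ← 75° -36° = 39°
rotate link 1 by -29°: θ ← 39° -29° = 10°
rotate link 1 by +20°: θ ← 10° +20° = 30°
rotate link 1 by -25°: θ ← 30° -25° = 5°
h = r sin θ − e = 3.660541 − 16 = -12.339459
sin φ = h / L = -12.339459 / 218 = -0.05660302
φ = arcsin(-0.05660302) = -3.244849°

-3.2448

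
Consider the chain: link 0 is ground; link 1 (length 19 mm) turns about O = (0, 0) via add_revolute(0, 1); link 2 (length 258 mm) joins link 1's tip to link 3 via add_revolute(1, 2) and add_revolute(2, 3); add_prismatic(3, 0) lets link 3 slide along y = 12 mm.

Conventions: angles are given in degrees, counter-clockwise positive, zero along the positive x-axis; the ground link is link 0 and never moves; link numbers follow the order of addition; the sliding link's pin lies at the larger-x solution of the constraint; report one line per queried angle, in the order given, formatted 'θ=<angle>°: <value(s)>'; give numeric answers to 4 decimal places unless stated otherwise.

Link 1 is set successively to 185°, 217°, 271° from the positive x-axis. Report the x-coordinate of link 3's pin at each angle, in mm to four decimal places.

geometry: r = 19 mm, L = 258 mm, e = 12 mm
θ=185°: crank pin P = (r cos θ, r sin θ) = (-18.927699, -1.655959)
θ=185°: h = r sin θ − e = -1.655959 − 12 = -13.655959
θ=185°: x = r cos θ + √(L² − h²) = -18.927699 + 257.638341 = 238.710642
θ=217°: crank pin P = (r cos θ, r sin θ) = (-15.174075, -11.434485)
θ=217°: h = r sin θ − e = -11.434485 − 12 = -23.434485
θ=217°: x = r cos θ + √(L² − h²) = -15.174075 + 256.933503 = 241.759428
θ=271°: crank pin P = (r cos θ, r sin θ) = (0.331596, -18.997106)
θ=271°: h = r sin θ − e = -18.997106 − 12 = -30.997106
θ=271°: x = r cos θ + √(L² − h²) = 0.331596 + 256.131176 = 256.462772

θ=185°: 238.7106
θ=217°: 241.7594
θ=271°: 256.4628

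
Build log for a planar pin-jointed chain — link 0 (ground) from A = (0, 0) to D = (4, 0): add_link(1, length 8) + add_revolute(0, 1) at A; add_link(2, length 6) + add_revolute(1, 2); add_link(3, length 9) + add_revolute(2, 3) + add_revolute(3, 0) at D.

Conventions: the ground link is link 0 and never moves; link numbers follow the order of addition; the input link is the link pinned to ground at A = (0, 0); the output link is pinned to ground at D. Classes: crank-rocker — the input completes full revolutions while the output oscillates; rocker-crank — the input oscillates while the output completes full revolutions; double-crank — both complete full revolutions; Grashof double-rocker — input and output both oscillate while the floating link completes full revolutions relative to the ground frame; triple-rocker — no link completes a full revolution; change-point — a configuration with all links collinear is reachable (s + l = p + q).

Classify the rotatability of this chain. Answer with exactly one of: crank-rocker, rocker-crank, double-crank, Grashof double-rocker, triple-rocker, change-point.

lengths: ground=4, input=8, coupler=6, output=9
sorted: s=4 (shortest), l=9 (longest), p+q=14
s + l = 13 vs p + q = 14
s + l < p + q (Grashof) with shortest = ground link → double-crank

double-crank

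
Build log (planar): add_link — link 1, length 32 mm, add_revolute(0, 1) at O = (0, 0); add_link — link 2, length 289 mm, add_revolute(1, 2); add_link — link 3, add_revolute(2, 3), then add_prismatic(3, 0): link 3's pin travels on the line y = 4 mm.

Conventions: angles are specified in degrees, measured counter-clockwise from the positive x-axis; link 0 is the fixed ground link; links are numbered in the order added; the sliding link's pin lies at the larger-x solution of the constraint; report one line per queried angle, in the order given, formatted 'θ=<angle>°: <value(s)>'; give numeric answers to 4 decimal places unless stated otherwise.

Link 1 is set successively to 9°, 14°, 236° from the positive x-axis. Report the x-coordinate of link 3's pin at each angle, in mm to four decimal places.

geometry: r = 32 mm, L = 289 mm, e = 4 mm
θ=9°: crank pin P = (r cos θ, r sin θ) = (31.606027, 5.005903)
θ=9°: h = r sin θ − e = 5.005903 − 4 = 1.005903
θ=9°: x = r cos θ + √(L² − h²) = 31.606027 + 288.998249 = 320.604276
θ=14°: crank pin P = (r cos θ, r sin θ) = (31.049463, 7.741501)
θ=14°: h = r sin θ − e = 7.741501 − 4 = 3.741501
θ=14°: x = r cos θ + √(L² − h²) = 31.049463 + 288.975780 = 320.025243
θ=236°: crank pin P = (r cos θ, r sin θ) = (-17.894173, -26.529202)
θ=236°: h = r sin θ − e = -26.529202 − 4 = -30.529202
θ=236°: x = r cos θ + √(L² − h²) = -17.894173 + 287.382964 = 269.488791

θ=9°: 320.6043
θ=14°: 320.0252
θ=236°: 269.4888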